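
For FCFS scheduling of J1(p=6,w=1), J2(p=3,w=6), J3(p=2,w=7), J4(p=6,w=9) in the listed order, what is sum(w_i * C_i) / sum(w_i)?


Completion times:
  J1: C=6, w×C=1×6=6
  J2: C=9, w×C=6×9=54
  J3: C=11, w×C=7×11=77
  J4: C=17, w×C=9×17=153
Sum w×C = 290
Sum w = 23
Weighted avg = 290/23
= 12.61


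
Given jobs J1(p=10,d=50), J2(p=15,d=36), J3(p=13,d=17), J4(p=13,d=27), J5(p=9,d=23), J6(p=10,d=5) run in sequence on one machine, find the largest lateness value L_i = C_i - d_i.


Lateness per job (L = C - d):
  J1: C=10, d=50, L=-40
  J2: C=25, d=36, L=-11
  J3: C=38, d=17, L=21
  J4: C=51, d=27, L=24
  J5: C=60, d=23, L=37
  J6: C=70, d=5, L=65
Lmax = max(-40, -11, 21, 24, 37, 65)
= 65


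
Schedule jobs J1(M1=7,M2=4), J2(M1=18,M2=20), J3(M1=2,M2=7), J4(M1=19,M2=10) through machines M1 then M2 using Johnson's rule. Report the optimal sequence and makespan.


Johnson's rule:
Group 1 (M1≤M2, sort by M1): ['J3', 'J2']
Group 2 (M1>M2, sort desc M2): ['J4', 'J1']
Sequence: J3 → J2 → J4 → J1
Makespan calculation:
  J3: M1 done=2, M2 done=9
  J2: M1 done=20, M2 done=40
  J4: M1 done=39, M2 done=50
  J1: M1 done=46, M2 done=54
= Sequence: J3 → J2 → J4 → J1, Makespan: 54


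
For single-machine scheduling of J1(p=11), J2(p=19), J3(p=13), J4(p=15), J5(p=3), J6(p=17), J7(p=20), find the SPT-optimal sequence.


SPT: sort by shortest processing time
  J5: p=3
  J1: p=11
  J3: p=13
  J4: p=15
  J6: p=17
  J2: p=19
  J7: p=20
Order: J5 → J1 → J3 → J4 → J6 → J2 → J7


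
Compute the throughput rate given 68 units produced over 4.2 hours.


Throughput = units / time
= 68 / 4.2
= 16.2 units/hour


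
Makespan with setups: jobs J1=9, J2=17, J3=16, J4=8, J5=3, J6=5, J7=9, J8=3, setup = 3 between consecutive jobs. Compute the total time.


Makespan = Σ processing + (n-1) × setup
= (9 + 17 + 16 + 8 + 3 + 5 + 9 + 3) + (8-1)×3
= 70 + 21
= 91 time units


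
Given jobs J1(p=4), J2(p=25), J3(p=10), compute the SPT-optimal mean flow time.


SPT order: J1 → J3 → J2
Completion times:
  J1: C=4
  J3: C=14
  J2: C=39
Sum = 57, n = 3
Mean flow = 57/3
= 19.00


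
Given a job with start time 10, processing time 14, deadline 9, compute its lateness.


Completion = 10 + 14 = 24
Lateness = C - d = 24 - 9
= 15


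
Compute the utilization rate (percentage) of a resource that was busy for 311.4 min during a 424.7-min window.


Utilization = busy / total × 100
= 311.4 / 424.7 × 100
= 73.3%


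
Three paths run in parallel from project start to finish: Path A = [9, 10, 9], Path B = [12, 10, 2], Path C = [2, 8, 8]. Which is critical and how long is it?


Path A: 9 + 10 + 9 = 28
Path B: 12 + 10 + 2 = 24
Path C: 2 + 8 + 8 = 18
Critical path = longest = max(28, 24, 18)
= 28 (Path A)


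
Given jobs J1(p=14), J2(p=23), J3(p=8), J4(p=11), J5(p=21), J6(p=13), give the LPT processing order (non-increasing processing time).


LPT: sort by longest processing time first
  J2: p=23
  J5: p=21
  J1: p=14
  J6: p=13
  J4: p=11
  J3: p=8
Order: J2 → J5 → J1 → J6 → J4 → J3


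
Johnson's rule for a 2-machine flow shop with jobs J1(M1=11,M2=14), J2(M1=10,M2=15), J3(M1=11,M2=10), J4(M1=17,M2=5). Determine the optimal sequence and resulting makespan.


Johnson's rule:
Group 1 (M1≤M2, sort by M1): ['J2', 'J1']
Group 2 (M1>M2, sort desc M2): ['J3', 'J4']
Sequence: J2 → J1 → J3 → J4
Makespan calculation:
  J2: M1 done=10, M2 done=25
  J1: M1 done=21, M2 done=39
  J3: M1 done=32, M2 done=49
  J4: M1 done=49, M2 done=54
= Sequence: J2 → J1 → J3 → J4, Makespan: 54


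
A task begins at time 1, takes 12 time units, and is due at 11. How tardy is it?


Completion = start + processing = 1 + 12 = 13
Tardiness = max(0, C - d) = max(0, 13 - 11)
= max(0, 2)
= 2


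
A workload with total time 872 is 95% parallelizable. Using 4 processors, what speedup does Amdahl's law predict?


Amdahl's law: T_p = T × ((1-p) + p/N)
= 872 × ((1-0.95) + 0.95/4)
= 872 × (0.05 + 0.2375)
= 872 × 0.2875
= 250.70
Speedup = 872/250.70
= 3.48×


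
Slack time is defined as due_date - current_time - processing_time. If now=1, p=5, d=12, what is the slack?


Slack = due - current_time - processing
= 12 - 1 - 5
= 6


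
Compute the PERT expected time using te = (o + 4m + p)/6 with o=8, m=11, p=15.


te = (o + 4m + p) / 6
= (8 + 4×11 + 15) / 6
= (8 + 44 + 15) / 6
= 67 / 6
= 11.17


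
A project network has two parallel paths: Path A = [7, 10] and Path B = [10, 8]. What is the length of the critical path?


Path A: 7 + 10 = 17
Path B: 10 + 8 = 18
Critical path = longest = max(17, 18)
= 18 (Path B)


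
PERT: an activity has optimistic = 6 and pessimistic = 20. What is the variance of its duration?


σ² = ((p - o) / 6)² = (p - o)² / 36
= (20 - 6)² / 36
= 14² / 36
= 196 / 36
= 5.4444


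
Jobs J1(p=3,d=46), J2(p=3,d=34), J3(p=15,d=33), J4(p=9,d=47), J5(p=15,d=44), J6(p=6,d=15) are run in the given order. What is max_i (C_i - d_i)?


Lateness per job (L = C - d):
  J1: C=3, d=46, L=-43
  J2: C=6, d=34, L=-28
  J3: C=21, d=33, L=-12
  J4: C=30, d=47, L=-17
  J5: C=45, d=44, L=1
  J6: C=51, d=15, L=36
Lmax = max(-43, -28, -12, -17, 1, 36)
= 36


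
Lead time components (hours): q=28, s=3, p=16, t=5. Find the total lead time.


Lead time = queue + setup + processing + transit
= 28 + 3 + 16 + 5
= 52 hours


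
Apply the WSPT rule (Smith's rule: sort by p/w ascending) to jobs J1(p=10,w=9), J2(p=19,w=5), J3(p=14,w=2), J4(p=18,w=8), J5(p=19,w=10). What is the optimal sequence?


WSPT (Smith's rule): sort by p/w ascending
  J1: p/w = 10/9 = 1.111
  J5: p/w = 19/10 = 1.900
  J4: p/w = 18/8 = 2.250
  J2: p/w = 19/5 = 3.800
  J3: p/w = 14/2 = 7.000
Order: J1 → J5 → J4 → J2 → J3


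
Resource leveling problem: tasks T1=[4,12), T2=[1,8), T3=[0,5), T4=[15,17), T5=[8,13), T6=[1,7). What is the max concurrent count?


Check each time point for overlaps:
  t=4: 4 tasks active (T1, T2, T3, T6)
Max concurrent = 4


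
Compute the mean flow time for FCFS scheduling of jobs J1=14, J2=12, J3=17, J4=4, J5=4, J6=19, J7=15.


Completion times:
  J1: completes at 14
  J2: completes at 26
  J3: completes at 43
  J4: completes at 47
  J5: completes at 51
  J6: completes at 70
  J7: completes at 85
Sum = 336
Average = 336/7
= 48.00


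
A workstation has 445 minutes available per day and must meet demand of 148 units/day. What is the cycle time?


Cycle time = available time / demand
= 445 / 148
= 3.01 min/unit


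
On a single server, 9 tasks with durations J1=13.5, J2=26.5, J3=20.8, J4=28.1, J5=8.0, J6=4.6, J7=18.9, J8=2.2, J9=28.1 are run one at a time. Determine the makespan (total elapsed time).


Sequential makespan: sum all processing times
= 13.5 + 26.5 + 20.8 + 28.1 + 8.0 + 4.6 + 18.9 + 2.2 + 28.1
= 150.7 time units


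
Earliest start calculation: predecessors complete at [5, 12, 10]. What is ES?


ES = max of all predecessor completion times
Predecessors: [5, 12, 10]
ES = max(5, 12, 10)
= 12


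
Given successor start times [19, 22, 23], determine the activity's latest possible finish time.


LF = min of all successor start times
Successors start at: [19, 22, 23]
LF = min(19, 22, 23)
= 19


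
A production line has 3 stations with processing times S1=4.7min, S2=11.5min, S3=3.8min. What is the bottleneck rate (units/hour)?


Bottleneck = longest station time
Station times: [4.7, 11.5, 3.8]
Max = 11.5 min
Rate = 60 / 11.5
= 5.22 units/hour (bottleneck: 11.5min)


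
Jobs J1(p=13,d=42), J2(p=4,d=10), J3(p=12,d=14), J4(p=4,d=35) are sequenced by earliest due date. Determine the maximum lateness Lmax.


EDD order: J2 → J3 → J4 → J1
Completion and lateness:
  J2: C=4, d=10, L=4-10=-6
  J3: C=16, d=14, L=16-14=2
  J4: C=20, d=35, L=20-35=-15
  J1: C=33, d=42, L=33-42=-9
Lmax = max(-6, 2, -15, -9)
= 2


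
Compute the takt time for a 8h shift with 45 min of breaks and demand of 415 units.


Available = 8×60 - 45 = 435 min
Takt time = 435 / 415
= 1.05 min/unit


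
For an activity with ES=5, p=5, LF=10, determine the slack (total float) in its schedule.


EF = ES + duration = 5 + 5 = 10
LS = LF - duration = 10 - 5 = 5
Total Float = LF - EF = 10 - 10
(or LS - ES = 5 - 5)
= 0


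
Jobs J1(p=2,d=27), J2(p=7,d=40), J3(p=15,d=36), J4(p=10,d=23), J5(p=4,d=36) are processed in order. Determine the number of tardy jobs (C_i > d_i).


Completion vs due date:
  J1: C=2, d=27 → on time
  J2: C=9, d=40 → on time
  J3: C=24, d=36 → on time
  J4: C=34, d=23 → TARDY
  J5: C=38, d=36 → TARDY
Tardy jobs: J4, J5
Count = 2


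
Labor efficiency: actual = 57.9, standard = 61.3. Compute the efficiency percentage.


Efficiency = (actual / standard) × 100
= (57.9 / 61.3) × 100
= 94.5%


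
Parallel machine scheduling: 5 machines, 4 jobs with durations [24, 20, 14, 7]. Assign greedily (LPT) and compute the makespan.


Jobs (LPT sorted): [24, 20, 14, 7]
Machines: 5
  J=24 → Machine 1 (load: 0+24=24)
  J=20 → Machine 2 (load: 0+20=20)
  J=14 → Machine 3 (load: 0+14=14)
  J=7 → Machine 4 (load: 0+7=7)
Machine loads: [24, 20, 14, 7, 0]
Makespan = max = 24 time units


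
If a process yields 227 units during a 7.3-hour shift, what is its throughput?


Throughput = units / time
= 227 / 7.3
= 31.1 units/hour


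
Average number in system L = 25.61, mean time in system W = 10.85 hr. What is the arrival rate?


Little's law: L = λW → λ = L / W
= 25.61 / 10.85
= 2.36 per hour


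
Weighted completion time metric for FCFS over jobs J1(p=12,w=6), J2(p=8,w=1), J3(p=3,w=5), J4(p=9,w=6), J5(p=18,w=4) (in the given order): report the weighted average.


Completion times:
  J1: C=12, w×C=6×12=72
  J2: C=20, w×C=1×20=20
  J3: C=23, w×C=5×23=115
  J4: C=32, w×C=6×32=192
  J5: C=50, w×C=4×50=200
Sum w×C = 599
Sum w = 22
Weighted avg = 599/22
= 27.23


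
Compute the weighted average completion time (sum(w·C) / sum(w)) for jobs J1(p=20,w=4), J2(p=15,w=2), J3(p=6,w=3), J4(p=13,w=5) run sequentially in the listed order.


Completion times:
  J1: C=20, w×C=4×20=80
  J2: C=35, w×C=2×35=70
  J3: C=41, w×C=3×41=123
  J4: C=54, w×C=5×54=270
Sum w×C = 543
Sum w = 14
Weighted avg = 543/14
= 38.79


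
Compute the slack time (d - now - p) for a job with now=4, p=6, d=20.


Slack = due - current_time - processing
= 20 - 4 - 6
= 10


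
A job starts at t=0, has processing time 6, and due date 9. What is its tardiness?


Completion = start + processing = 0 + 6 = 6
Tardiness = max(0, C - d) = max(0, 6 - 9)
= max(0, -3)
= 0


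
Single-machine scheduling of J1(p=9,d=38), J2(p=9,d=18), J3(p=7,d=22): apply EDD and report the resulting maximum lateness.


EDD order: J2 → J3 → J1
Completion and lateness:
  J2: C=9, d=18, L=9-18=-9
  J3: C=16, d=22, L=16-22=-6
  J1: C=25, d=38, L=25-38=-13
Lmax = max(-9, -6, -13)
= -6


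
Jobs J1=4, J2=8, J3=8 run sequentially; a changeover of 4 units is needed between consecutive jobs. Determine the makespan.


Makespan = Σ processing + (n-1) × setup
= (4 + 8 + 8) + (3-1)×4
= 20 + 8
= 28 time units


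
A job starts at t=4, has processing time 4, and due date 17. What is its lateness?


Completion = 4 + 4 = 8
Lateness = C - d = 8 - 17
= -9


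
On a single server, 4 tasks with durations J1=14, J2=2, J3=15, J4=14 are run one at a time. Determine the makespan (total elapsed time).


Sequential makespan: sum all processing times
= 14 + 2 + 15 + 14
= 45 time units


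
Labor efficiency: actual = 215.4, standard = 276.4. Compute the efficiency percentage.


Efficiency = (actual / standard) × 100
= (215.4 / 276.4) × 100
= 77.9%


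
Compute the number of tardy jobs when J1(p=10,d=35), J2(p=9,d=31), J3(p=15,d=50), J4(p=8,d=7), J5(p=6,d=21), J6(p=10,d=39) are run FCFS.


Completion vs due date:
  J1: C=10, d=35 → on time
  J2: C=19, d=31 → on time
  J3: C=34, d=50 → on time
  J4: C=42, d=7 → TARDY
  J5: C=48, d=21 → TARDY
  J6: C=58, d=39 → TARDY
Tardy jobs: J4, J5, J6
Count = 3


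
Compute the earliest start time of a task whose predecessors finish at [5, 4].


ES = max of all predecessor completion times
Predecessors: [5, 4]
ES = max(5, 4)
= 5


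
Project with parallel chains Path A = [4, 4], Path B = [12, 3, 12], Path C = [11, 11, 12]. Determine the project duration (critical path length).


Path A: 4 + 4 = 8
Path B: 12 + 3 + 12 = 27
Path C: 11 + 11 + 12 = 34
Critical path = longest = max(8, 27, 34)
= 34 (Path C)


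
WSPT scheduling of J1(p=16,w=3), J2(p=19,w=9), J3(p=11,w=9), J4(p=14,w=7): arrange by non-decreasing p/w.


WSPT (Smith's rule): sort by p/w ascending
  J3: p/w = 11/9 = 1.222
  J4: p/w = 14/7 = 2.000
  J2: p/w = 19/9 = 2.111
  J1: p/w = 16/3 = 5.333
Order: J3 → J4 → J2 → J1


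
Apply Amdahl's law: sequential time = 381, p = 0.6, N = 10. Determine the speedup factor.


Amdahl's law: T_p = T × ((1-p) + p/N)
= 381 × ((1-0.6) + 0.6/10)
= 381 × (0.40 + 0.0600)
= 381 × 0.4600
= 175.26
Speedup = 381/175.26
= 2.17×


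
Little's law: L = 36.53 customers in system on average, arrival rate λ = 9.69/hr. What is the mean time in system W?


Little's law: L = λW → W = L / λ
= 36.53 / 9.69
= 3.77 hours


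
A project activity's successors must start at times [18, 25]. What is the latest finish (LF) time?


LF = min of all successor start times
Successors start at: [18, 25]
LF = min(18, 25)
= 18


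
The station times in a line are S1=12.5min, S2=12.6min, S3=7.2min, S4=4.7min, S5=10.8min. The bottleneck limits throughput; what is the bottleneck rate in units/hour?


Bottleneck = longest station time
Station times: [12.5, 12.6, 7.2, 4.7, 10.8]
Max = 12.6 min
Rate = 60 / 12.6
= 4.76 units/hour (bottleneck: 12.6min)


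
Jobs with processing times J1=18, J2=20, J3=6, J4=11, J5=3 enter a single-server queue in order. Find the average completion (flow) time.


Completion times:
  J1: completes at 18
  J2: completes at 38
  J3: completes at 44
  J4: completes at 55
  J5: completes at 58
Sum = 213
Average = 213/5
= 42.60


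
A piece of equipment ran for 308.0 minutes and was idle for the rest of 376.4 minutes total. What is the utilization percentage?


Utilization = busy / total × 100
= 308.0 / 376.4 × 100
= 81.8%


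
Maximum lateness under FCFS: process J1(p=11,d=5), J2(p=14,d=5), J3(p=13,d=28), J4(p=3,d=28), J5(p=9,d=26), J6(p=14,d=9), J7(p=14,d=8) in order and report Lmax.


Lateness per job (L = C - d):
  J1: C=11, d=5, L=6
  J2: C=25, d=5, L=20
  J3: C=38, d=28, L=10
  J4: C=41, d=28, L=13
  J5: C=50, d=26, L=24
  J6: C=64, d=9, L=55
  J7: C=78, d=8, L=70
Lmax = max(6, 20, 10, 13, 24, 55, 70)
= 70


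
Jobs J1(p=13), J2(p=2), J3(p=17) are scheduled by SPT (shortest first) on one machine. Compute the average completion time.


SPT order: J2 → J1 → J3
Completion times:
  J2: C=2
  J1: C=15
  J3: C=32
Sum = 49, n = 3
Mean flow = 49/3
= 16.33


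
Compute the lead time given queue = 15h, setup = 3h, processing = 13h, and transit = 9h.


Lead time = queue + setup + processing + transit
= 15 + 3 + 13 + 9
= 40 hours


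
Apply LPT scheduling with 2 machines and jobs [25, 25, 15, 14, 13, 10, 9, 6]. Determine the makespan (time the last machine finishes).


Jobs (LPT sorted): [25, 25, 15, 14, 13, 10, 9, 6]
Machines: 2
  J=25 → Machine 1 (load: 0+25=25)
  J=25 → Machine 2 (load: 0+25=25)
  J=15 → Machine 1 (load: 25+15=40)
  J=14 → Machine 2 (load: 25+14=39)
  J=13 → Machine 2 (load: 39+13=52)
  J=10 → Machine 1 (load: 40+10=50)
  J=9 → Machine 1 (load: 50+9=59)
  J=6 → Machine 2 (load: 52+6=58)
Machine loads: [59, 58]
Makespan = max = 59 time units


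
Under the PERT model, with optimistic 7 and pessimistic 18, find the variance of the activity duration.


σ² = ((p - o) / 6)² = (p - o)² / 36
= (18 - 7)² / 36
= 11² / 36
= 121 / 36
= 3.3611


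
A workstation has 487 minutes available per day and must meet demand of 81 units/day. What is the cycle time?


Cycle time = available time / demand
= 487 / 81
= 6.01 min/unit


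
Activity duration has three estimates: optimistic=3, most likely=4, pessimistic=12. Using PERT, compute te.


te = (o + 4m + p) / 6
= (3 + 4×4 + 12) / 6
= (3 + 16 + 12) / 6
= 31 / 6
= 5.17


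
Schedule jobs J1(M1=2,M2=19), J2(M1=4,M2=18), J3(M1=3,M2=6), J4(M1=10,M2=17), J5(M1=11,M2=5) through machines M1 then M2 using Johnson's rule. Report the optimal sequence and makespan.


Johnson's rule:
Group 1 (M1≤M2, sort by M1): ['J1', 'J3', 'J2', 'J4']
Group 2 (M1>M2, sort desc M2): ['J5']
Sequence: J1 → J3 → J2 → J4 → J5
Makespan calculation:
  J1: M1 done=2, M2 done=21
  J3: M1 done=5, M2 done=27
  J2: M1 done=9, M2 done=45
  J4: M1 done=19, M2 done=62
  J5: M1 done=30, M2 done=67
= Sequence: J1 → J3 → J2 → J4 → J5, Makespan: 67


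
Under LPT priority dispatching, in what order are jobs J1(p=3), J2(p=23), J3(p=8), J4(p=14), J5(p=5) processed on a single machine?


LPT: sort by longest processing time first
  J2: p=23
  J4: p=14
  J3: p=8
  J5: p=5
  J1: p=3
Order: J2 → J4 → J3 → J5 → J1


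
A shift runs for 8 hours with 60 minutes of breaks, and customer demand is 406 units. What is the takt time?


Available = 8×60 - 60 = 420 min
Takt time = 420 / 406
= 1.03 min/unit


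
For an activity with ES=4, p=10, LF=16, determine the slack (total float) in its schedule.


EF = ES + duration = 4 + 10 = 14
LS = LF - duration = 16 - 10 = 6
Total Float = LF - EF = 16 - 14
(or LS - ES = 6 - 4)
= 2


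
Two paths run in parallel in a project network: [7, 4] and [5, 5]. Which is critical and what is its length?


Path A: 7 + 4 = 11
Path B: 5 + 5 = 10
Critical path = longest = max(11, 10)
= 11 (Path A)


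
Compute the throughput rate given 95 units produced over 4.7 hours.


Throughput = units / time
= 95 / 4.7
= 20.2 units/hour


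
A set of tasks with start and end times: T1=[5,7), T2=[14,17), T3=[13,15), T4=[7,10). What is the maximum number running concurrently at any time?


Check each time point for overlaps:
  t=14: 2 tasks active (T2, T3)
Max concurrent = 2


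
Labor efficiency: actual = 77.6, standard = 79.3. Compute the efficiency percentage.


Efficiency = (actual / standard) × 100
= (77.6 / 79.3) × 100
= 97.9%


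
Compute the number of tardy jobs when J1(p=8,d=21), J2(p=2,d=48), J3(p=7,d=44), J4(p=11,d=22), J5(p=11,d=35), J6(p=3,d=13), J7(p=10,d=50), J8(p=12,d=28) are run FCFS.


Completion vs due date:
  J1: C=8, d=21 → on time
  J2: C=10, d=48 → on time
  J3: C=17, d=44 → on time
  J4: C=28, d=22 → TARDY
  J5: C=39, d=35 → TARDY
  J6: C=42, d=13 → TARDY
  J7: C=52, d=50 → TARDY
  J8: C=64, d=28 → TARDY
Tardy jobs: J4, J5, J6, J7, J8
Count = 5


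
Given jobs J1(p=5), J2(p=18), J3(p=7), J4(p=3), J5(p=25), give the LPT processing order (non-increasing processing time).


LPT: sort by longest processing time first
  J5: p=25
  J2: p=18
  J3: p=7
  J1: p=5
  J4: p=3
Order: J5 → J2 → J3 → J1 → J4


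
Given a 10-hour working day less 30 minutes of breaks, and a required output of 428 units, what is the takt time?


Available = 10×60 - 30 = 570 min
Takt time = 570 / 428
= 1.33 min/unit


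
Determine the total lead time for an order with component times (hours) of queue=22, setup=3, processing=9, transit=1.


Lead time = queue + setup + processing + transit
= 22 + 3 + 9 + 1
= 35 hours


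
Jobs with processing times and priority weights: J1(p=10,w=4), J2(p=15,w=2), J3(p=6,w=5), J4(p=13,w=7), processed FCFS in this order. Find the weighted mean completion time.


Completion times:
  J1: C=10, w×C=4×10=40
  J2: C=25, w×C=2×25=50
  J3: C=31, w×C=5×31=155
  J4: C=44, w×C=7×44=308
Sum w×C = 553
Sum w = 18
Weighted avg = 553/18
= 30.72


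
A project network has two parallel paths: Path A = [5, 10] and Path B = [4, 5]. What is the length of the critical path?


Path A: 5 + 10 = 15
Path B: 4 + 5 = 9
Critical path = longest = max(15, 9)
= 15 (Path A)


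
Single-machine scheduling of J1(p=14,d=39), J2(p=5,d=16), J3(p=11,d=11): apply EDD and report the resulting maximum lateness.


EDD order: J3 → J2 → J1
Completion and lateness:
  J3: C=11, d=11, L=11-11=0
  J2: C=16, d=16, L=16-16=0
  J1: C=30, d=39, L=30-39=-9
Lmax = max(0, 0, -9)
= 0


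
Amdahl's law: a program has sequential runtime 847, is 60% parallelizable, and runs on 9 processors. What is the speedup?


Amdahl's law: T_p = T × ((1-p) + p/N)
= 847 × ((1-0.6) + 0.6/9)
= 847 × (0.40 + 0.0667)
= 847 × 0.4667
= 395.27
Speedup = 847/395.27
= 2.14×


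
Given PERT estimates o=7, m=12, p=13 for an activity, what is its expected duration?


te = (o + 4m + p) / 6
= (7 + 4×12 + 13) / 6
= (7 + 48 + 13) / 6
= 68 / 6
= 11.33


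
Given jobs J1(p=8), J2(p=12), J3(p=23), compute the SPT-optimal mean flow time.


SPT order: J1 → J2 → J3
Completion times:
  J1: C=8
  J2: C=20
  J3: C=43
Sum = 71, n = 3
Mean flow = 71/3
= 23.67


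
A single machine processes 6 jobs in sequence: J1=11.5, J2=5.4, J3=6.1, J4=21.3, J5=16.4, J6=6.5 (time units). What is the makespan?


Sequential makespan: sum all processing times
= 11.5 + 5.4 + 6.1 + 21.3 + 16.4 + 6.5
= 67.2 time units


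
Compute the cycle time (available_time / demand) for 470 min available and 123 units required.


Cycle time = available time / demand
= 470 / 123
= 3.82 min/unit


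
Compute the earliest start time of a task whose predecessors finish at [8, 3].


ES = max of all predecessor completion times
Predecessors: [8, 3]
ES = max(8, 3)
= 8


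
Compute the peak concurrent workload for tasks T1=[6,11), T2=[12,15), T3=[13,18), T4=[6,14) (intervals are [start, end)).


Check each time point for overlaps:
  t=13: 3 tasks active (T2, T3, T4)
Max concurrent = 3


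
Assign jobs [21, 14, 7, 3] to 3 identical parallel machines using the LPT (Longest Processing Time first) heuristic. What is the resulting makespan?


Jobs (LPT sorted): [21, 14, 7, 3]
Machines: 3
  J=21 → Machine 1 (load: 0+21=21)
  J=14 → Machine 2 (load: 0+14=14)
  J=7 → Machine 3 (load: 0+7=7)
  J=3 → Machine 3 (load: 7+3=10)
Machine loads: [21, 14, 10]
Makespan = max = 21 time units


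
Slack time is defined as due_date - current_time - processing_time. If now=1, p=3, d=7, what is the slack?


Slack = due - current_time - processing
= 7 - 1 - 3
= 3


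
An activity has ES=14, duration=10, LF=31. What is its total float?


EF = ES + duration = 14 + 10 = 24
LS = LF - duration = 31 - 10 = 21
Total Float = LF - EF = 31 - 24
(or LS - ES = 21 - 14)
= 7


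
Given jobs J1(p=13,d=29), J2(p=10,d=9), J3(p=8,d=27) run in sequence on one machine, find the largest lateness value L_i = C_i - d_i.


Lateness per job (L = C - d):
  J1: C=13, d=29, L=-16
  J2: C=23, d=9, L=14
  J3: C=31, d=27, L=4
Lmax = max(-16, 14, 4)
= 14


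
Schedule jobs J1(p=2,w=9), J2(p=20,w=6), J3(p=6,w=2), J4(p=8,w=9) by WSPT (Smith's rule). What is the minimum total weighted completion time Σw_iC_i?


WSPT order (by p/w): J1 → J4 → J3 → J2
  J1: C=2, w·C=9×2=18
  J4: C=10, w·C=9×10=90
  J3: C=16, w·C=2×16=32
  J2: C=36, w·C=6×36=216
Σ w·C = 356
= 356


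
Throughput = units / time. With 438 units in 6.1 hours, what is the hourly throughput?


Throughput = units / time
= 438 / 6.1
= 71.8 units/hour


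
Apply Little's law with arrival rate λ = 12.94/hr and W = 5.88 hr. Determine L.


Little's law: L = λ × W
= 12.94 × 5.88
= 76.09


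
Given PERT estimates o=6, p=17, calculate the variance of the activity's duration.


σ² = ((p - o) / 6)² = (p - o)² / 36
= (17 - 6)² / 36
= 11² / 36
= 121 / 36
= 3.3611


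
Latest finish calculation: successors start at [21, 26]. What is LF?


LF = min of all successor start times
Successors start at: [21, 26]
LF = min(21, 26)
= 21


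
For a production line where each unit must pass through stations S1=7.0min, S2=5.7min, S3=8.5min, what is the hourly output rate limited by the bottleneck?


Bottleneck = longest station time
Station times: [7.0, 5.7, 8.5]
Max = 8.5 min
Rate = 60 / 8.5
= 7.06 units/hour (bottleneck: 8.5min)


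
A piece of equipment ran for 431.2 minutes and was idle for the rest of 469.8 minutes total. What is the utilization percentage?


Utilization = busy / total × 100
= 431.2 / 469.8 × 100
= 91.8%


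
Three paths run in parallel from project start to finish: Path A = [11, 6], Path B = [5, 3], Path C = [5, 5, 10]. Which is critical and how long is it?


Path A: 11 + 6 = 17
Path B: 5 + 3 = 8
Path C: 5 + 5 + 10 = 20
Critical path = longest = max(17, 8, 20)
= 20 (Path C)


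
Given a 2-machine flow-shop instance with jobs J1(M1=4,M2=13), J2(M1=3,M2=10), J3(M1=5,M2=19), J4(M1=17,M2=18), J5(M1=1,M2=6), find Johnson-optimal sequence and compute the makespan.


Johnson's rule:
Group 1 (M1≤M2, sort by M1): ['J5', 'J2', 'J1', 'J3', 'J4']
Group 2 (M1>M2, sort desc M2): []
Sequence: J5 → J2 → J1 → J3 → J4
Makespan calculation:
  J5: M1 done=1, M2 done=7
  J2: M1 done=4, M2 done=17
  J1: M1 done=8, M2 done=30
  J3: M1 done=13, M2 done=49
  J4: M1 done=30, M2 done=67
= Sequence: J5 → J2 → J1 → J3 → J4, Makespan: 67


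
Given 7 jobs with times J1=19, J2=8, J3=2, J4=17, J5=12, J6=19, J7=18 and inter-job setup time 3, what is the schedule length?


Makespan = Σ processing + (n-1) × setup
= (19 + 8 + 2 + 17 + 12 + 19 + 18) + (7-1)×3
= 95 + 18
= 113 time units


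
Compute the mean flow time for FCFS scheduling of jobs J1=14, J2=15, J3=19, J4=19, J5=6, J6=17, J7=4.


Completion times:
  J1: completes at 14
  J2: completes at 29
  J3: completes at 48
  J4: completes at 67
  J5: completes at 73
  J6: completes at 90
  J7: completes at 94
Sum = 415
Average = 415/7
= 59.29


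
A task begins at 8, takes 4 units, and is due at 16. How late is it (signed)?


Completion = 8 + 4 = 12
Lateness = C - d = 12 - 16
= -4


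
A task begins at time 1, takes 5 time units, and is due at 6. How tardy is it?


Completion = start + processing = 1 + 5 = 6
Tardiness = max(0, C - d) = max(0, 6 - 6)
= max(0, 0)
= 0


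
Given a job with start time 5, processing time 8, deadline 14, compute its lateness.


Completion = 5 + 8 = 13
Lateness = C - d = 13 - 14
= -1


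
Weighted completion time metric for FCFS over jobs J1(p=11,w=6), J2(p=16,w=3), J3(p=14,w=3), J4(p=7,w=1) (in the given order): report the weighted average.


Completion times:
  J1: C=11, w×C=6×11=66
  J2: C=27, w×C=3×27=81
  J3: C=41, w×C=3×41=123
  J4: C=48, w×C=1×48=48
Sum w×C = 318
Sum w = 13
Weighted avg = 318/13
= 24.46


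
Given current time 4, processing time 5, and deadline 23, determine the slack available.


Slack = due - current_time - processing
= 23 - 4 - 5
= 14


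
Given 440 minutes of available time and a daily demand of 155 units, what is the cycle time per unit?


Cycle time = available time / demand
= 440 / 155
= 2.84 min/unit


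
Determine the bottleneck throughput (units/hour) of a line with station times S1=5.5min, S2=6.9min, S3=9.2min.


Bottleneck = longest station time
Station times: [5.5, 6.9, 9.2]
Max = 9.2 min
Rate = 60 / 9.2
= 6.52 units/hour (bottleneck: 9.2min)


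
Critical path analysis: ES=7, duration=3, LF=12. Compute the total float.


EF = ES + duration = 7 + 3 = 10
LS = LF - duration = 12 - 3 = 9
Total Float = LF - EF = 12 - 10
(or LS - ES = 9 - 7)
= 2


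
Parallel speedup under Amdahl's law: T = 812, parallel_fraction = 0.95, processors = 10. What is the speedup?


Amdahl's law: T_p = T × ((1-p) + p/N)
= 812 × ((1-0.95) + 0.95/10)
= 812 × (0.05 + 0.0950)
= 812 × 0.1450
= 117.74
Speedup = 812/117.74
= 6.90×


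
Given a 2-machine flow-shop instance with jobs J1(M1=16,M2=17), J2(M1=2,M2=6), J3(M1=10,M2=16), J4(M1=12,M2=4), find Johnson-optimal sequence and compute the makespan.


Johnson's rule:
Group 1 (M1≤M2, sort by M1): ['J2', 'J3', 'J1']
Group 2 (M1>M2, sort desc M2): ['J4']
Sequence: J2 → J3 → J1 → J4
Makespan calculation:
  J2: M1 done=2, M2 done=8
  J3: M1 done=12, M2 done=28
  J1: M1 done=28, M2 done=45
  J4: M1 done=40, M2 done=49
= Sequence: J2 → J3 → J1 → J4, Makespan: 49


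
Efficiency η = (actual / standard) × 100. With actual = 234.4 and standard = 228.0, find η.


Efficiency = (actual / standard) × 100
= (234.4 / 228.0) × 100
= 102.8%


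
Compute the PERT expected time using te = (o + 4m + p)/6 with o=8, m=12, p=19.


te = (o + 4m + p) / 6
= (8 + 4×12 + 19) / 6
= (8 + 48 + 19) / 6
= 75 / 6
= 12.50


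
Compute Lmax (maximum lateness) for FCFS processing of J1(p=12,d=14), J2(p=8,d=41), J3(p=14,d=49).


Lateness per job (L = C - d):
  J1: C=12, d=14, L=-2
  J2: C=20, d=41, L=-21
  J3: C=34, d=49, L=-15
Lmax = max(-2, -21, -15)
= -2


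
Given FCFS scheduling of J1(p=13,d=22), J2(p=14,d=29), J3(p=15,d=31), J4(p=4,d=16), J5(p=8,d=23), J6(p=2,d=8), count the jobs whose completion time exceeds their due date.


Completion vs due date:
  J1: C=13, d=22 → on time
  J2: C=27, d=29 → on time
  J3: C=42, d=31 → TARDY
  J4: C=46, d=16 → TARDY
  J5: C=54, d=23 → TARDY
  J6: C=56, d=8 → TARDY
Tardy jobs: J3, J4, J5, J6
Count = 4


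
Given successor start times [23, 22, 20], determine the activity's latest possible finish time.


LF = min of all successor start times
Successors start at: [23, 22, 20]
LF = min(23, 22, 20)
= 20


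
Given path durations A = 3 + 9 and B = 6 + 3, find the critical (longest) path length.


Path A: 3 + 9 = 12
Path B: 6 + 3 = 9
Critical path = longest = max(12, 9)
= 12 (Path A)


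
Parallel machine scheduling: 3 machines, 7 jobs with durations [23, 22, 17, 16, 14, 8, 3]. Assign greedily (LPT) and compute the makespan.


Jobs (LPT sorted): [23, 22, 17, 16, 14, 8, 3]
Machines: 3
  J=23 → Machine 1 (load: 0+23=23)
  J=22 → Machine 2 (load: 0+22=22)
  J=17 → Machine 3 (load: 0+17=17)
  J=16 → Machine 3 (load: 17+16=33)
  J=14 → Machine 2 (load: 22+14=36)
  J=8 → Machine 1 (load: 23+8=31)
  J=3 → Machine 1 (load: 31+3=34)
Machine loads: [34, 36, 33]
Makespan = max = 36 time units


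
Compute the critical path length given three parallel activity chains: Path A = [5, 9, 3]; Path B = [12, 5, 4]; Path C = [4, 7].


Path A: 5 + 9 + 3 = 17
Path B: 12 + 5 + 4 = 21
Path C: 4 + 7 = 11
Critical path = longest = max(17, 21, 11)
= 21 (Path B)


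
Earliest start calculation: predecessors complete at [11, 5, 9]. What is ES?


ES = max of all predecessor completion times
Predecessors: [11, 5, 9]
ES = max(11, 5, 9)
= 11


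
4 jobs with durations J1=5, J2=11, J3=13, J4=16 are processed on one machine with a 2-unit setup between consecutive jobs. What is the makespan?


Makespan = Σ processing + (n-1) × setup
= (5 + 11 + 13 + 16) + (4-1)×2
= 45 + 6
= 51 time units


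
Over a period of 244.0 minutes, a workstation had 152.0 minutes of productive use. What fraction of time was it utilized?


Utilization = busy / total × 100
= 152.0 / 244.0 × 100
= 62.3%


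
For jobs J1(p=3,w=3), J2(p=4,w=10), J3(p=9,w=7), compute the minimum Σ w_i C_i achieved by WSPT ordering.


WSPT order (by p/w): J2 → J1 → J3
  J2: C=4, w·C=10×4=40
  J1: C=7, w·C=3×7=21
  J3: C=16, w·C=7×16=112
Σ w·C = 173
= 173


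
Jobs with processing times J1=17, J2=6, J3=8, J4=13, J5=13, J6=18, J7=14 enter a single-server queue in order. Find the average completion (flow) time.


Completion times:
  J1: completes at 17
  J2: completes at 23
  J3: completes at 31
  J4: completes at 44
  J5: completes at 57
  J6: completes at 75
  J7: completes at 89
Sum = 336
Average = 336/7
= 48.00


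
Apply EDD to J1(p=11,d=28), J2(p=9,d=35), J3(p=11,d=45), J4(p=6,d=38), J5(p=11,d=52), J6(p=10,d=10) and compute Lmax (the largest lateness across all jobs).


EDD order: J6 → J1 → J2 → J4 → J3 → J5
Completion and lateness:
  J6: C=10, d=10, L=10-10=0
  J1: C=21, d=28, L=21-28=-7
  J2: C=30, d=35, L=30-35=-5
  J4: C=36, d=38, L=36-38=-2
  J3: C=47, d=45, L=47-45=2
  J5: C=58, d=52, L=58-52=6
Lmax = max(0, -7, -5, -2, 2, 6)
= 6


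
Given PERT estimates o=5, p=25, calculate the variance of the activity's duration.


σ² = ((p - o) / 6)² = (p - o)² / 36
= (25 - 5)² / 36
= 20² / 36
= 400 / 36
= 11.1111


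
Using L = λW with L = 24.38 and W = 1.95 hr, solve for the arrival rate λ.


Little's law: L = λW → λ = L / W
= 24.38 / 1.95
= 12.50 per hour


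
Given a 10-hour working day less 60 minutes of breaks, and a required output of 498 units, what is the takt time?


Available = 10×60 - 60 = 540 min
Takt time = 540 / 498
= 1.08 min/unit


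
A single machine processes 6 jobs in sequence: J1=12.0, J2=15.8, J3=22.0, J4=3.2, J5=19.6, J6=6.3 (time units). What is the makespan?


Sequential makespan: sum all processing times
= 12.0 + 15.8 + 22.0 + 3.2 + 19.6 + 6.3
= 78.9 time units


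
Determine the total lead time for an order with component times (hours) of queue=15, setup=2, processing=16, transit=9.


Lead time = queue + setup + processing + transit
= 15 + 2 + 16 + 9
= 42 hours


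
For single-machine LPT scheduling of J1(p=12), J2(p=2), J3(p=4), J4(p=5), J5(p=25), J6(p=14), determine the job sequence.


LPT: sort by longest processing time first
  J5: p=25
  J6: p=14
  J1: p=12
  J4: p=5
  J3: p=4
  J2: p=2
Order: J5 → J6 → J1 → J4 → J3 → J2


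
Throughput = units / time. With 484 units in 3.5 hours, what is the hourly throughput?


Throughput = units / time
= 484 / 3.5
= 138.3 units/hour


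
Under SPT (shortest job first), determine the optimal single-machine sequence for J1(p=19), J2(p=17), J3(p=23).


SPT: sort by shortest processing time
  J2: p=17
  J1: p=19
  J3: p=23
Order: J2 → J1 → J3


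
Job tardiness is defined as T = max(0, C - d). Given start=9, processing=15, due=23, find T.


Completion = start + processing = 9 + 15 = 24
Tardiness = max(0, C - d) = max(0, 24 - 23)
= max(0, 1)
= 1


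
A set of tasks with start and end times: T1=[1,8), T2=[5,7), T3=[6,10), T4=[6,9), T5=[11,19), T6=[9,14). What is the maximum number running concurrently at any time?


Check each time point for overlaps:
  t=6: 4 tasks active (T1, T2, T3, T4)
Max concurrent = 4


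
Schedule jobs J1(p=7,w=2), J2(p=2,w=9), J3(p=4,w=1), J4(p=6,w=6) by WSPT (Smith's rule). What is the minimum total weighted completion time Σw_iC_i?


WSPT order (by p/w): J2 → J4 → J1 → J3
  J2: C=2, w·C=9×2=18
  J4: C=8, w·C=6×8=48
  J1: C=15, w·C=2×15=30
  J3: C=19, w·C=1×19=19
Σ w·C = 115
= 115


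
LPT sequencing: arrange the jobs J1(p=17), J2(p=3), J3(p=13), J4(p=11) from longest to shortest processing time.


LPT: sort by longest processing time first
  J1: p=17
  J3: p=13
  J4: p=11
  J2: p=3
Order: J1 → J3 → J4 → J2


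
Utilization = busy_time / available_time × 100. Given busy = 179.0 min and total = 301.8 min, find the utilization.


Utilization = busy / total × 100
= 179.0 / 301.8 × 100
= 59.3%


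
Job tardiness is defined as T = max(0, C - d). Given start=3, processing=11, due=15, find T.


Completion = start + processing = 3 + 11 = 14
Tardiness = max(0, C - d) = max(0, 14 - 15)
= max(0, -1)
= 0


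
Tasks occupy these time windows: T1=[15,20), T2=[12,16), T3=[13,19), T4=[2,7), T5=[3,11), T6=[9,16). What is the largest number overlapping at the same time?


Check each time point for overlaps:
  t=15: 4 tasks active (T1, T2, T3, T6)
Max concurrent = 4


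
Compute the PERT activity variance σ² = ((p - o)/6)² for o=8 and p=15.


σ² = ((p - o) / 6)² = (p - o)² / 36
= (15 - 8)² / 36
= 7² / 36
= 49 / 36
= 1.3611


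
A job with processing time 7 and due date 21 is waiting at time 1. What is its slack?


Slack = due - current_time - processing
= 21 - 1 - 7
= 13


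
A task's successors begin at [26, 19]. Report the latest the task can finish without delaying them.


LF = min of all successor start times
Successors start at: [26, 19]
LF = min(26, 19)
= 19


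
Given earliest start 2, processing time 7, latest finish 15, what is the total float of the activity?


EF = ES + duration = 2 + 7 = 9
LS = LF - duration = 15 - 7 = 8
Total Float = LF - EF = 15 - 9
(or LS - ES = 8 - 2)
= 6


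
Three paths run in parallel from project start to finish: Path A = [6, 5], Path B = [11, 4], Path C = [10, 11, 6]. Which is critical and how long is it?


Path A: 6 + 5 = 11
Path B: 11 + 4 = 15
Path C: 10 + 11 + 6 = 27
Critical path = longest = max(11, 15, 27)
= 27 (Path C)


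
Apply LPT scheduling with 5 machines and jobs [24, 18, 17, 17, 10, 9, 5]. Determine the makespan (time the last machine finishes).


Jobs (LPT sorted): [24, 18, 17, 17, 10, 9, 5]
Machines: 5
  J=24 → Machine 1 (load: 0+24=24)
  J=18 → Machine 2 (load: 0+18=18)
  J=17 → Machine 3 (load: 0+17=17)
  J=17 → Machine 4 (load: 0+17=17)
  J=10 → Machine 5 (load: 0+10=10)
  J=9 → Machine 5 (load: 10+9=19)
  J=5 → Machine 3 (load: 17+5=22)
Machine loads: [24, 18, 22, 17, 19]
Makespan = max = 24 time units


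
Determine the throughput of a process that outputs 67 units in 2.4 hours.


Throughput = units / time
= 67 / 2.4
= 27.9 units/hour


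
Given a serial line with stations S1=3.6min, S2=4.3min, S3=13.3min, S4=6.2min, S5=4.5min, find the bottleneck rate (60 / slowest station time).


Bottleneck = longest station time
Station times: [3.6, 4.3, 13.3, 6.2, 4.5]
Max = 13.3 min
Rate = 60 / 13.3
= 4.51 units/hour (bottleneck: 13.3min)


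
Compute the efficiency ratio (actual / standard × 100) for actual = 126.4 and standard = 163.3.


Efficiency = (actual / standard) × 100
= (126.4 / 163.3) × 100
= 77.4%


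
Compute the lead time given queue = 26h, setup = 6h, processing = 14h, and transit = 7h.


Lead time = queue + setup + processing + transit
= 26 + 6 + 14 + 7
= 53 hours


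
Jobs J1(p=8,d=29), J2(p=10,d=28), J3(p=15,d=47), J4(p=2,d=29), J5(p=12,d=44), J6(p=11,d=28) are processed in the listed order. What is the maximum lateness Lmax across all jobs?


Lateness per job (L = C - d):
  J1: C=8, d=29, L=-21
  J2: C=18, d=28, L=-10
  J3: C=33, d=47, L=-14
  J4: C=35, d=29, L=6
  J5: C=47, d=44, L=3
  J6: C=58, d=28, L=30
Lmax = max(-21, -10, -14, 6, 3, 30)
= 30


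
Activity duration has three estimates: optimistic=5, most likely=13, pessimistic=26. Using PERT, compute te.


te = (o + 4m + p) / 6
= (5 + 4×13 + 26) / 6
= (5 + 52 + 26) / 6
= 83 / 6
= 13.83


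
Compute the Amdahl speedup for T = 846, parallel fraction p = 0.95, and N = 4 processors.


Amdahl's law: T_p = T × ((1-p) + p/N)
= 846 × ((1-0.95) + 0.95/4)
= 846 × (0.05 + 0.2375)
= 846 × 0.2875
= 243.23
Speedup = 846/243.23
= 3.48×


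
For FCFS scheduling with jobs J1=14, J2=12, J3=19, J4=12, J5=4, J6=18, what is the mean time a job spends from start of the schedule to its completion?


Completion times:
  J1: completes at 14
  J2: completes at 26
  J3: completes at 45
  J4: completes at 57
  J5: completes at 61
  J6: completes at 79
Sum = 282
Average = 282/6
= 47.00


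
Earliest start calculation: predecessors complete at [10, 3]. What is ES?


ES = max of all predecessor completion times
Predecessors: [10, 3]
ES = max(10, 3)
= 10


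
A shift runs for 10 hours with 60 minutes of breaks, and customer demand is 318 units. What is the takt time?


Available = 10×60 - 60 = 540 min
Takt time = 540 / 318
= 1.70 min/unit


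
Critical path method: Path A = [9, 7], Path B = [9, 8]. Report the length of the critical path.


Path A: 9 + 7 = 16
Path B: 9 + 8 = 17
Critical path = longest = max(16, 17)
= 17 (Path B)


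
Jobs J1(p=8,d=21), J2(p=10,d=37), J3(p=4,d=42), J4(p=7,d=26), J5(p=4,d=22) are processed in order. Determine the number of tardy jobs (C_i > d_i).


Completion vs due date:
  J1: C=8, d=21 → on time
  J2: C=18, d=37 → on time
  J3: C=22, d=42 → on time
  J4: C=29, d=26 → TARDY
  J5: C=33, d=22 → TARDY
Tardy jobs: J4, J5
Count = 2
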